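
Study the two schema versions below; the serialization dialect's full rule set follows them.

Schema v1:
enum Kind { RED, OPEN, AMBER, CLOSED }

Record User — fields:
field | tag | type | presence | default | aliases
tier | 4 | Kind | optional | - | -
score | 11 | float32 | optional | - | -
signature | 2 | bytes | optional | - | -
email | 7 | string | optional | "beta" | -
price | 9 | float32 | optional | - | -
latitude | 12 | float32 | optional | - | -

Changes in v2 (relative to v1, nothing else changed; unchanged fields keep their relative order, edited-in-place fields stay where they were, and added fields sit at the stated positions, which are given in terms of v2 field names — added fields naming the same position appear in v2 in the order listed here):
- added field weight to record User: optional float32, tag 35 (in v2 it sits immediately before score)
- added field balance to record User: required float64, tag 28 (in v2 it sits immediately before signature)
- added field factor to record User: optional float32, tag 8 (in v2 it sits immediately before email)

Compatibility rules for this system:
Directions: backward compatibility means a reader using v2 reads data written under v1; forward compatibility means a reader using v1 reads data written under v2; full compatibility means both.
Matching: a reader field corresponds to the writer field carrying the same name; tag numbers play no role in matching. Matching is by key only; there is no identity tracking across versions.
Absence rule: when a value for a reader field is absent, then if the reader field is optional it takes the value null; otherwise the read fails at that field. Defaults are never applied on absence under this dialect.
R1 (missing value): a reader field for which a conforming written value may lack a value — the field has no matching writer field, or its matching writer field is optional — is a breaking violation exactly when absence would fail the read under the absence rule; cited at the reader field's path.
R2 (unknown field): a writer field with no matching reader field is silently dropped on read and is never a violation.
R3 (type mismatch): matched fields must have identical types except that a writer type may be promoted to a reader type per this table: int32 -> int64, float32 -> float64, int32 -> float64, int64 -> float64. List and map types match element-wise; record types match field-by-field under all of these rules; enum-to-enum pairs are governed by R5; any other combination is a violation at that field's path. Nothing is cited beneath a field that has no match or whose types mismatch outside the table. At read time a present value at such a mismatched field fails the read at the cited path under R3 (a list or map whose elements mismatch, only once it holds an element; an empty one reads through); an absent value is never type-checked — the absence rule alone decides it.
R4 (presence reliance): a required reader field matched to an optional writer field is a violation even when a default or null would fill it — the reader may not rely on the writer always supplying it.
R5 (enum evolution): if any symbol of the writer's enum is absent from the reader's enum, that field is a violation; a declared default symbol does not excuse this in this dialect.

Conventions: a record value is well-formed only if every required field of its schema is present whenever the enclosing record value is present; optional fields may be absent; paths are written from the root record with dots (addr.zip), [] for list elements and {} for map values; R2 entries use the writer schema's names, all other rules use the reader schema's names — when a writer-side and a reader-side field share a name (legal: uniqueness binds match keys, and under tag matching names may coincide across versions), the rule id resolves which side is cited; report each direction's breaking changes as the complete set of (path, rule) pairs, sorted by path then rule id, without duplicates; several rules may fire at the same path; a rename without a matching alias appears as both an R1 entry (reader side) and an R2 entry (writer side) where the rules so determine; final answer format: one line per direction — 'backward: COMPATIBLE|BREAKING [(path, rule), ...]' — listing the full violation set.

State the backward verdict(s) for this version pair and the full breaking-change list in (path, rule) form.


in User below, arrows point writer -> reader
backward analysis of User with v2 as reader and v1 as writer:
  tier: paired with writer tier (Kind -> Kind; writer optional)
  no writer field matches reader weight
  score: paired with writer score (float32 -> float32; writer optional)
  no writer field matches reader balance
  signature: paired with writer signature (bytes -> bytes; writer optional)
  no writer field matches reader factor
  email: paired with writer email (string -> string; writer optional)
  price: paired with writer price (float32 -> float32; writer optional)
  latitude: paired with writer latitude (float32 -> float32; writer optional)
  rule R1 violated at balance
  => backward verdict for User: BREAKING, 1 violation(s)
the rest of the User diff is inert for this question:
  added field factor to record User: optional float32, tag 8 (in v2 it sits immediately before email) -> no rule fires on it in User's dialect; the asked verdict holds
  added field weight to record User: optional float32, tag 35 (in v2 it sits immediately before score) -> no rule fires on it in User's dialect; the asked verdict holds

backward: BREAKING [(balance, R1)]


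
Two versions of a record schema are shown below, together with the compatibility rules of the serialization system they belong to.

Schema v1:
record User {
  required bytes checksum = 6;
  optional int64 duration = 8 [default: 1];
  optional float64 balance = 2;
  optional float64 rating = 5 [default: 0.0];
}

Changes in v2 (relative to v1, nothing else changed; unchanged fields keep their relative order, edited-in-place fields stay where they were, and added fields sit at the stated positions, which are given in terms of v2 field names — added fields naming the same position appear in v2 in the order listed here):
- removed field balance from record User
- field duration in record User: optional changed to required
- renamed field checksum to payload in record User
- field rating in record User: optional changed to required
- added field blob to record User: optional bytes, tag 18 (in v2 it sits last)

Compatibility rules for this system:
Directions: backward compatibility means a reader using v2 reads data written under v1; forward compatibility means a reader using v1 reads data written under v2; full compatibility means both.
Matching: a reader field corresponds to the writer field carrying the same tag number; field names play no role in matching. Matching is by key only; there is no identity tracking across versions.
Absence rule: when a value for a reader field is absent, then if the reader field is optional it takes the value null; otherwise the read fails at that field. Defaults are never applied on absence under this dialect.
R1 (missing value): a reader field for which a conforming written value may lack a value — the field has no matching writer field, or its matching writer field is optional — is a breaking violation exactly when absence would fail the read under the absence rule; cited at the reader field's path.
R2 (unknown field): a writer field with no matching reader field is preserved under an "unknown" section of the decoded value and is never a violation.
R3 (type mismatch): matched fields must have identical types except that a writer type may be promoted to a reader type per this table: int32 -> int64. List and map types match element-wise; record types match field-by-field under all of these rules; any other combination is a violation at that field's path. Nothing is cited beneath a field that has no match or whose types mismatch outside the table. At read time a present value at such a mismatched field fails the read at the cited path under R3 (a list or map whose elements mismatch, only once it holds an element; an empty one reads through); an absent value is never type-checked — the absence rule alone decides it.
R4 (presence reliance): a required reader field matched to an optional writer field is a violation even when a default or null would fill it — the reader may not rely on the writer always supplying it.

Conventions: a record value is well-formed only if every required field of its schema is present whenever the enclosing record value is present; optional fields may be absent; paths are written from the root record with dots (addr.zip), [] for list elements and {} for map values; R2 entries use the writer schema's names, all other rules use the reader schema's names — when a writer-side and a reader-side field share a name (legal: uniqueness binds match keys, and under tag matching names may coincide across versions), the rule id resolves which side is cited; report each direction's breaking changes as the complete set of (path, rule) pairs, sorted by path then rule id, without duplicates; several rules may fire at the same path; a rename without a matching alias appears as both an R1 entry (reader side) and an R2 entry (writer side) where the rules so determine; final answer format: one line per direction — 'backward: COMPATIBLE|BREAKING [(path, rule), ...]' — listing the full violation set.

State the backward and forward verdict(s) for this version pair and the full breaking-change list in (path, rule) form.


the writer's type comes first in each User pair
checking backward for User: reader v2 against writer v1:
  payload: paired with writer checksum (bytes -> bytes; writer required)
  duration: paired with writer duration (int64 -> int64; writer optional)
  rating: paired with writer rating (float64 -> float64; writer optional)
  blob: no writer-side match
  writer field balance has no reader counterpart
  breaking: (duration, R1)
  breaking: (duration, R4)
  breaking: (rating, R1)
  breaking: (rating, R4)
  => backward: BREAKING (4)
checking forward for User: reader v1 against writer v2:
  checksum: paired with writer payload (bytes -> bytes; writer required)
  duration: paired with writer duration (int64 -> int64; writer required)
  balance: no writer-side match
  rating: paired with writer rating (float64 -> float64; writer required)
  writer field blob has no reader counterpart
  => forward verdict for User: COMPATIBLE, no violations

backward: BREAKING [(duration, R1), (duration, R4), (rating, R1), (rating, R4)]; forward: COMPATIBLE []


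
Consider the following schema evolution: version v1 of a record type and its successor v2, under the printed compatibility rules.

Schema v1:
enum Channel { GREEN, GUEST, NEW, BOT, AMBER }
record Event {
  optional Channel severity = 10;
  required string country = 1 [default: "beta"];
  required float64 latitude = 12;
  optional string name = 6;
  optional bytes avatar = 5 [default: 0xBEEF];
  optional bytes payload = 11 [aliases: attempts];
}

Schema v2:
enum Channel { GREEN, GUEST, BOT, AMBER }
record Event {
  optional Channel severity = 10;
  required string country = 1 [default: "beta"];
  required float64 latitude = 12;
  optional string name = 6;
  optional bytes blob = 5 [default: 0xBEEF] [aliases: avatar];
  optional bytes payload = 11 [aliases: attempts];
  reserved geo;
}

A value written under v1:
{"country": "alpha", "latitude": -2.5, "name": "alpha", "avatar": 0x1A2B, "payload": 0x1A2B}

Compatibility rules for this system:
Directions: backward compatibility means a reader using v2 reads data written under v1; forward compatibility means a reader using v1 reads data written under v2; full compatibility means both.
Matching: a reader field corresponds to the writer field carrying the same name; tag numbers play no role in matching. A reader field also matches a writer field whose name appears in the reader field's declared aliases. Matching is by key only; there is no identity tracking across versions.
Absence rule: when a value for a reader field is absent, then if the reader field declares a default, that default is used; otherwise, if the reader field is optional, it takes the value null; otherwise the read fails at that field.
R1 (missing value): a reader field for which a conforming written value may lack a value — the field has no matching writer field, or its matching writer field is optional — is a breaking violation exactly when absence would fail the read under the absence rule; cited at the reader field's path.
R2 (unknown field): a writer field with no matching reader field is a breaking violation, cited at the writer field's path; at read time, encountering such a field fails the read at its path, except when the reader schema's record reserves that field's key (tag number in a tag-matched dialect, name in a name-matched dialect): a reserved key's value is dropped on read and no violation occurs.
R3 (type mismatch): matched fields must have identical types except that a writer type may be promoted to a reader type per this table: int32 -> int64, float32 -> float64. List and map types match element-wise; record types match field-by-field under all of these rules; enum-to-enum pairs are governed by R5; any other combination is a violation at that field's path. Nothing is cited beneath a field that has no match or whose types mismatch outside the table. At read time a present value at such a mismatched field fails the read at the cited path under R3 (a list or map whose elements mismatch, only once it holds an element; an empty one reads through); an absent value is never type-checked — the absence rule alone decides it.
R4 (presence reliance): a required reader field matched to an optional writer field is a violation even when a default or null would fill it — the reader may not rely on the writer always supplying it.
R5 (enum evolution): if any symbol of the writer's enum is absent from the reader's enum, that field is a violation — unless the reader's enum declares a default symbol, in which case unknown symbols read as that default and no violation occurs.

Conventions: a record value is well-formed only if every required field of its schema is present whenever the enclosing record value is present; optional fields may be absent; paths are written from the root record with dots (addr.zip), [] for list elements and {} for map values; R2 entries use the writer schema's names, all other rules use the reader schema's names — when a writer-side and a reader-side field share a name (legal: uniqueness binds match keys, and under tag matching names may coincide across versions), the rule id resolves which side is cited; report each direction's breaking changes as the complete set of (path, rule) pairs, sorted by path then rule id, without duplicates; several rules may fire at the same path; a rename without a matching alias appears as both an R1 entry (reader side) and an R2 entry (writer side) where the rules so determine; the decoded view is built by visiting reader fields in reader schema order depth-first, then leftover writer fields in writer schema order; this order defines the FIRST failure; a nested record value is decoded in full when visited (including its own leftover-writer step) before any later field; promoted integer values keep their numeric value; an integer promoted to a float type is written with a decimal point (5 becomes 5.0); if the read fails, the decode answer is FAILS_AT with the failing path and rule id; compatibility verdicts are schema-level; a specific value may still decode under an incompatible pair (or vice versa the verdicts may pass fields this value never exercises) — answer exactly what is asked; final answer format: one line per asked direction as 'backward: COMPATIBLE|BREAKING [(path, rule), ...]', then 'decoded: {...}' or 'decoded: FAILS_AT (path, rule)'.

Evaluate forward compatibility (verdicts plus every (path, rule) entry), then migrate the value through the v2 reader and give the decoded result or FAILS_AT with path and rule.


each type pair in Event: writer, then reader
forward analysis of Event with v1 as reader and v2 as writer:
  Channel -> Channel, writer optional: severity aligns to severity
  string -> string, writer required: country aligns to country
  float64 -> float64, writer required: latitude aligns to latitude
  string -> string, writer optional: name aligns to name
  avatar: no writer-side match
  bytes -> bytes, writer optional: payload aligns to payload
  writer field blob has no reader counterpart
  rule R2 violated at blob
  forward on Event therefore BREAKING (1)
decode walk for Event under reader schema v2:
  severity := null (absent, optional -> null)
  country := "alpha"
  latitude := -2.5
  name := "alpha"
  blob := 0x1A2B (from writer avatar)
  payload := 0x1A2B
  => decoded: {"severity": null, "country": "alpha", "latitude": -2.5, "name": "alpha", "blob": 0x1A2B, "payload": 0x1A2B}
checking off the Event differences that do not matter here:
  enum Channel (field severity in record Event): symbol NEW removed -> affects backward compatibility only, which is not asked

forward: BREAKING [(blob, R2)]; decoded: {"severity": null, "country": "alpha", "latitude": -2.5, "name": "alpha", "blob": 0x1A2B, "payload": 0x1A2B}


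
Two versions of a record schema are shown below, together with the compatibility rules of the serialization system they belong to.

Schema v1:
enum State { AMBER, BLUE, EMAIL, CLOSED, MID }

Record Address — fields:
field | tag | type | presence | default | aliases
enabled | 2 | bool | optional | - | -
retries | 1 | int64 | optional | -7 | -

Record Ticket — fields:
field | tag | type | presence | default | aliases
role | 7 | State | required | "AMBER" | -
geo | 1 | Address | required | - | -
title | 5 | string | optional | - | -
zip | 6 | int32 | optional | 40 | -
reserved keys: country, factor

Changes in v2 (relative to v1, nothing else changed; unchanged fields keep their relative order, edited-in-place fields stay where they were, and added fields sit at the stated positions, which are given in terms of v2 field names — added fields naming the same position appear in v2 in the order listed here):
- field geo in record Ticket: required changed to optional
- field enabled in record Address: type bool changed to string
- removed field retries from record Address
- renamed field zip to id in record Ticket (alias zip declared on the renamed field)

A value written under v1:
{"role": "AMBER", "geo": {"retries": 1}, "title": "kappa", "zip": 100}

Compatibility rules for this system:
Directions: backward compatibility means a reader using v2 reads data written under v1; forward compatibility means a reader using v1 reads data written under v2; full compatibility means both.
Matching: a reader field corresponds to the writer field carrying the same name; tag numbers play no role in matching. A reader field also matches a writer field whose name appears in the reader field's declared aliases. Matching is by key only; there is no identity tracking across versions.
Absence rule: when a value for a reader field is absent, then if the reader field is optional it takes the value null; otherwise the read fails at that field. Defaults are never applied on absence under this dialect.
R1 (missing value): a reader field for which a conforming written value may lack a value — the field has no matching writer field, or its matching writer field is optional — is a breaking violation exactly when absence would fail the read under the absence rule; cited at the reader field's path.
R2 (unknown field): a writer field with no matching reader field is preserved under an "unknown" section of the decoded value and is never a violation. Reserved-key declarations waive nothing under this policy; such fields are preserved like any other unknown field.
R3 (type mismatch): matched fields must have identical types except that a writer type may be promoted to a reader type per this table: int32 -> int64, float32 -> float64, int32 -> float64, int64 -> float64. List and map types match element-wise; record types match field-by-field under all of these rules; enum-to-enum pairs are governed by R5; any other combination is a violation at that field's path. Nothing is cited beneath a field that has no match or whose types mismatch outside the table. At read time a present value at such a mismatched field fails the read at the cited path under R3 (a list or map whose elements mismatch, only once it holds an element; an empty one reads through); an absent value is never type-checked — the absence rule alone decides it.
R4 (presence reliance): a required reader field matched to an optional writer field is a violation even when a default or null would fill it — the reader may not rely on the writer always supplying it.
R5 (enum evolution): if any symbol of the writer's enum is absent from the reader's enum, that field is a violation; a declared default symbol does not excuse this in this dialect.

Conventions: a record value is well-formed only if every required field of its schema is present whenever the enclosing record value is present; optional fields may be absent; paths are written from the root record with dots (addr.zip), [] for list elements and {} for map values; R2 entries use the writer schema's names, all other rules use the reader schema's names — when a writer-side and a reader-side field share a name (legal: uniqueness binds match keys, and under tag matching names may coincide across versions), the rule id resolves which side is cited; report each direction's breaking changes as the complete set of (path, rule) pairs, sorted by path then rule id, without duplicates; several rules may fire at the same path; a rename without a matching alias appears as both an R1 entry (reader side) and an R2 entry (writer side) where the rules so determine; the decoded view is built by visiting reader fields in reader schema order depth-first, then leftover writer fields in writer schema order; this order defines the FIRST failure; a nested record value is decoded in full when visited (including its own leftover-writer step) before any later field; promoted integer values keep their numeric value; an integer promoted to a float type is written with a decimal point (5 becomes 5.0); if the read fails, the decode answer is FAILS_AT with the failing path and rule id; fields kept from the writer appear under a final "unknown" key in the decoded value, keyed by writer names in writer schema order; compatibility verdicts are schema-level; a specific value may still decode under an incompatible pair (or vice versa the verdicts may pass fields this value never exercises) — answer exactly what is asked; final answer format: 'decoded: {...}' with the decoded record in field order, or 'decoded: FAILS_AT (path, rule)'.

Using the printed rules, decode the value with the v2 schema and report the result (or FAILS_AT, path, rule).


in Ticket below, arrows point writer -> reader
migrating the Ticket value to v2:
  role := "AMBER"
  geo.enabled := null (not supplied -> null)
  writer geo.retries: kept under "unknown"
  title := "kappa"
  id := 100 (from writer zip)
  => decoded: {"role": "AMBER", "geo": {"enabled": null, "unknown": {"retries": 1}}, "title": "kappa", "id": 100}
the rest of the Ticket diff is inert for this question:
  field geo in record Ticket: required changed to optional -> shifts the Ticket verdicts, not this decode
  field enabled in record Address: type bool changed to string -> shifts the Ticket verdicts, not this decode

decoded: {"role": "AMBER", "geo": {"enabled": null, "unknown": {"retries": 1}}, "title": "kappa", "id": 100}


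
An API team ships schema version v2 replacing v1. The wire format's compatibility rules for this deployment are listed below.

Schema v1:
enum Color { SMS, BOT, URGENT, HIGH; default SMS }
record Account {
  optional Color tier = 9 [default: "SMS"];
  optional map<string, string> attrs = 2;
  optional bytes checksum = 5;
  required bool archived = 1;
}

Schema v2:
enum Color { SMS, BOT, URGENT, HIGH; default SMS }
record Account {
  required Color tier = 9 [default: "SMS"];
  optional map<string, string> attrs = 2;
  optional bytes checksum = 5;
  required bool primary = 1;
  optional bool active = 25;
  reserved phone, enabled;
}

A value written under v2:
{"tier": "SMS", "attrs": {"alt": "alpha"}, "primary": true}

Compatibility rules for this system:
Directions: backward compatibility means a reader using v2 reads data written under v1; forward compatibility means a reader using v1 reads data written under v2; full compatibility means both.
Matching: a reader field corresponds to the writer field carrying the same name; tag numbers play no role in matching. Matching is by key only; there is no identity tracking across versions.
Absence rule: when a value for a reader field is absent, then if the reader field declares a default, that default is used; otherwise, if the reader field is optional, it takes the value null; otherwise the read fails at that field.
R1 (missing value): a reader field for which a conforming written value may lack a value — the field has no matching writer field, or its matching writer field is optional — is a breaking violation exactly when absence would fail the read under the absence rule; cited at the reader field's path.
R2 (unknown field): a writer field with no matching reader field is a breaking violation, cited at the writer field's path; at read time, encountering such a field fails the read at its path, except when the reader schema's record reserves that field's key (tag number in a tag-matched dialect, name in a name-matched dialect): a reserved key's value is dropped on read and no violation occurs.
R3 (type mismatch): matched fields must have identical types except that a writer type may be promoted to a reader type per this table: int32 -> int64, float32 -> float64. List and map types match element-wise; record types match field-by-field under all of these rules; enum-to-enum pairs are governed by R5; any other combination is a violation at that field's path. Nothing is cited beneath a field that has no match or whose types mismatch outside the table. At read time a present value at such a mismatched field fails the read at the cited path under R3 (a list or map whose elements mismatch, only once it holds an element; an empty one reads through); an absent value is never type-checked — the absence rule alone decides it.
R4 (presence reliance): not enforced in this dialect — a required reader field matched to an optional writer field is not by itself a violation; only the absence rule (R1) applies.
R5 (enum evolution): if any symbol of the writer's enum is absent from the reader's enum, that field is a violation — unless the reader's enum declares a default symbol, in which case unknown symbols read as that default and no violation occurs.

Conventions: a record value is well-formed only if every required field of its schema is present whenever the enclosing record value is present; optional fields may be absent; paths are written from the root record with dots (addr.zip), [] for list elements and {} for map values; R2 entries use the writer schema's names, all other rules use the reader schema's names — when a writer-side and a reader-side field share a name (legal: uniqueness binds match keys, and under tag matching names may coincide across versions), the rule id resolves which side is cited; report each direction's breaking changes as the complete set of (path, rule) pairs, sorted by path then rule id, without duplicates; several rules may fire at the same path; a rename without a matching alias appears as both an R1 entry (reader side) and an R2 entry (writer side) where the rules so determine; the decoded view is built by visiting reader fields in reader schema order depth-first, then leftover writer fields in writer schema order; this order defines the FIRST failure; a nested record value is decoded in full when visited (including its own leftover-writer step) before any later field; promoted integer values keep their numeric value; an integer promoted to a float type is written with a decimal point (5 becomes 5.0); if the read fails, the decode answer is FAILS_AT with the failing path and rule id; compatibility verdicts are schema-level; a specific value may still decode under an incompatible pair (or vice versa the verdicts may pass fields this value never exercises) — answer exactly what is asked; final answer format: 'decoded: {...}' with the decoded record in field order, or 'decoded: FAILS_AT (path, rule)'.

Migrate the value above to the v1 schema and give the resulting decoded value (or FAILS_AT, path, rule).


in Account below, arrows point writer -> reader
decode (reader v1):
  tier := "SMS"
  attrs := {"alt": "alpha"}
  checksum := null (absent, optional -> null)
  read fails at archived under R1 (no fill)
  => FAILS_AT (archived, R1)
the other Account changes do not affect what is asked:
  added field active to record Account: optional bool, tag 25 (in v2 it sits last) -> shifts the Account verdicts, not this decode
  field tier in record Account: optional changed to required -> triggers nothing under the printed rules; the Account answer is the same either way

decoded: FAILS_AT (archived, R1)


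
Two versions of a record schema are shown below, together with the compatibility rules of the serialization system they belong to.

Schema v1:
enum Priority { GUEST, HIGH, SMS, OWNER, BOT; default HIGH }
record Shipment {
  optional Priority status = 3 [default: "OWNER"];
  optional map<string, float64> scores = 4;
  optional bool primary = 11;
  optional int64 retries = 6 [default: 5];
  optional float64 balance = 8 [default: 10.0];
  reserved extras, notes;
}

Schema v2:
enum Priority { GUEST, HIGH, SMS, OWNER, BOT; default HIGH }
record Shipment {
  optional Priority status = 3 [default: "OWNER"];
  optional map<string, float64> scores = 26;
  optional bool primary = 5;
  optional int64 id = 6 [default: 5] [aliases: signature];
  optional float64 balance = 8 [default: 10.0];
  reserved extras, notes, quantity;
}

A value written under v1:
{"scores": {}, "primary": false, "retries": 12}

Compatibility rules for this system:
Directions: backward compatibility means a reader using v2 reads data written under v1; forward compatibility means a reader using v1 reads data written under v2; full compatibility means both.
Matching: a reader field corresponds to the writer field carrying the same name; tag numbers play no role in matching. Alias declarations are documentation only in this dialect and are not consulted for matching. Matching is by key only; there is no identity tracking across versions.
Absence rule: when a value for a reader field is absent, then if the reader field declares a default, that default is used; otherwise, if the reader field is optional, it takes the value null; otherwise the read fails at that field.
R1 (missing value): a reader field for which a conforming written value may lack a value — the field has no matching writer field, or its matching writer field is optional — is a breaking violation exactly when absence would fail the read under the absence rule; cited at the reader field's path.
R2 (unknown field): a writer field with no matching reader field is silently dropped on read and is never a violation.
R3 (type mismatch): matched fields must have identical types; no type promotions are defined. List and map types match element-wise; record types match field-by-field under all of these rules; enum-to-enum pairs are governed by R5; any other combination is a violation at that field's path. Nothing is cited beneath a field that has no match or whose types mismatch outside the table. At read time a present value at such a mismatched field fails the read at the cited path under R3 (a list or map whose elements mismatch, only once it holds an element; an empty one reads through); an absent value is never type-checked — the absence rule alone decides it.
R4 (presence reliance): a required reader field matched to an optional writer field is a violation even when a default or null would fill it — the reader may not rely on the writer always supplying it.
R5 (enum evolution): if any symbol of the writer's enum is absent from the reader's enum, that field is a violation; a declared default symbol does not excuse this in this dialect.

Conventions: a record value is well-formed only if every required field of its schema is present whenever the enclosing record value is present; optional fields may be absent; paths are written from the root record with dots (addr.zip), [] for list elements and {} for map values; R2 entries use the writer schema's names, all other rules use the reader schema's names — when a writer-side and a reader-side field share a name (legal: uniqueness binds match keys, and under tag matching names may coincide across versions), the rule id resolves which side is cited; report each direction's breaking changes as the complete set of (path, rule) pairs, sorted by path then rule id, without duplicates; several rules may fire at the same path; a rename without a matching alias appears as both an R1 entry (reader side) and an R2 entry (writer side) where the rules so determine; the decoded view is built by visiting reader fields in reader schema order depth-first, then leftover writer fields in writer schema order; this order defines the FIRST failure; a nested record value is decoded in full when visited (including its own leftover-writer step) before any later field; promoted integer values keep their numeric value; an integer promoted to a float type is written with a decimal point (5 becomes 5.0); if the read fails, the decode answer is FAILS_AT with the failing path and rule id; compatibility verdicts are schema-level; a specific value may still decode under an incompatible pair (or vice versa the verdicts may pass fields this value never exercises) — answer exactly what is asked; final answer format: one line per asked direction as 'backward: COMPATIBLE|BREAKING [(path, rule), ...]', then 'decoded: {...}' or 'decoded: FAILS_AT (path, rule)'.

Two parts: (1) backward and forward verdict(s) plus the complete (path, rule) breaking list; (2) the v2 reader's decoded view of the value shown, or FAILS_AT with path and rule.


each type pair in Shipment: writer, then reader
backward for Shipment (reader v2, writer v1):
  status: Priority -> Priority, writer optional; from status
  scores: map<string, float64> -> map<string, float64>, writer optional; from scores
  primary: bool -> bool, writer optional; from primary
  id has no writer counterpart
  balance: float64 -> float64, writer optional; from balance
  retries (writer side), unknown to reader
  nothing fires on Shipment: backward is COMPATIBLE
forward for Shipment (reader v1, writer v2):
  status: Priority -> Priority, writer optional; from status
  scores: map<string, float64> -> map<string, float64>, writer optional; from scores
  primary: bool -> bool, writer optional; from primary
  retries has no writer counterpart
  balance: float64 -> float64, writer optional; from balance
  id (writer side), unknown to reader
  nothing fires on Shipment: forward is COMPATIBLE
decoding the Shipment value with the v2 reader:
  status := "OWNER" (no value, default fills)
  scores := {}
  primary := false
  id := 5 (no value, default fills)
  balance := 10.0 (no value, default fills)
  writer retries: unmatched, discarded
  => decoded: {"status": "OWNER", "scores": {}, "primary": false, "id": 5, "balance": 10.0}

backward: COMPATIBLE []; forward: COMPATIBLE []; decoded: {"status": "OWNER", "scores": {}, "primary": false, "id": 5, "balance": 10.0}


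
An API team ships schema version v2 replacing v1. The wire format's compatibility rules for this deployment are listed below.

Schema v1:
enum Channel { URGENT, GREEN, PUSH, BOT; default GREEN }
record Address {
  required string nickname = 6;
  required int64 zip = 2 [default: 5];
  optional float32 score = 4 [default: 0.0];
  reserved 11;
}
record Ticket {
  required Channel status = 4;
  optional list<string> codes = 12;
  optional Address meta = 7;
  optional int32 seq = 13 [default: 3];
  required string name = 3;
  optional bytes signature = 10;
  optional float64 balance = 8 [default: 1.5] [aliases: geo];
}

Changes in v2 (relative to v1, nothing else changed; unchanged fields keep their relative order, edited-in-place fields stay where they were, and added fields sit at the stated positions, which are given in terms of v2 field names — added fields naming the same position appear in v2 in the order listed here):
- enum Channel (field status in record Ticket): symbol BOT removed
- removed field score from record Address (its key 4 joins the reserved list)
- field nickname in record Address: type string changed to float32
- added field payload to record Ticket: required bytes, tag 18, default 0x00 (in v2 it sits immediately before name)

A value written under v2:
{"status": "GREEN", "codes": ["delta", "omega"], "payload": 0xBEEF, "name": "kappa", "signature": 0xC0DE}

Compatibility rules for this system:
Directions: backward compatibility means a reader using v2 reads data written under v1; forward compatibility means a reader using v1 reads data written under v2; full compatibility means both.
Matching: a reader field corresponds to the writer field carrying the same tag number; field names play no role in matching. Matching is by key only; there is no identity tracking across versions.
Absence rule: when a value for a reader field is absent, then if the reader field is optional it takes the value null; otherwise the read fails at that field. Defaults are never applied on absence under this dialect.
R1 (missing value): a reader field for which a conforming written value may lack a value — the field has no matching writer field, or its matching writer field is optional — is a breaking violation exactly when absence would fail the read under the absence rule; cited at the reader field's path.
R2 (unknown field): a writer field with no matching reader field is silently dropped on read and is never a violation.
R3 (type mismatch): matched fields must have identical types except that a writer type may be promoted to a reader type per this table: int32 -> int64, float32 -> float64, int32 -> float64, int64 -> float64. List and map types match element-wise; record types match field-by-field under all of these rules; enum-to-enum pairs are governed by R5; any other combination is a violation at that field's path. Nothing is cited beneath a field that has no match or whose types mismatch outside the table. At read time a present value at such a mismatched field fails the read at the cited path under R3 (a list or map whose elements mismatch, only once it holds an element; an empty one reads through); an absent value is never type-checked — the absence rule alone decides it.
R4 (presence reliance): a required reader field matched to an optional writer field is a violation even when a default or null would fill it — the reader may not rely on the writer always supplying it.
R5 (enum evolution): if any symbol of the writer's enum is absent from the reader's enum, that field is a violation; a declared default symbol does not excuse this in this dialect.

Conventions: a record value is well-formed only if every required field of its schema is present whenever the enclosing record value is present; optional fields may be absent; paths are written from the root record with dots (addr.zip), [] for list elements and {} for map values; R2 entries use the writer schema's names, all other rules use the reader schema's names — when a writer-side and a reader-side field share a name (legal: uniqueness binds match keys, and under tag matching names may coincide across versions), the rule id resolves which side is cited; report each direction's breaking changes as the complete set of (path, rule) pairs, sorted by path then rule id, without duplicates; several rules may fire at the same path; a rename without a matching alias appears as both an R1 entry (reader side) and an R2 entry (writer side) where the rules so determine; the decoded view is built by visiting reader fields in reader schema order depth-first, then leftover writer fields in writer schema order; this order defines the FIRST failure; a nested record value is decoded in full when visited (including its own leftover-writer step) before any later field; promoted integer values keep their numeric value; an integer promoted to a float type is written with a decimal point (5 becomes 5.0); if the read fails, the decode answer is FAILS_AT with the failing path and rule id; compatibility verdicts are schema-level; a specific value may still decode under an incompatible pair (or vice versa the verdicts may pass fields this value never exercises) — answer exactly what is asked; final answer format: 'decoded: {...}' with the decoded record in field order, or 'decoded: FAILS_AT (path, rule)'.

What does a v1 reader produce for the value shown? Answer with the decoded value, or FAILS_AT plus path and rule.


decoded: {"status": "GREEN", "codes": ["delta", "omega"], "meta": null, "seq": null, "name": "kappa", "signature": 0xC0DE, "balance": null}

arrows below run writer -> reader for Ticket
decode walk for Ticket under reader schema v1:
  status := "GREEN"
  codes := ["delta", "omega"]
  meta := null (not supplied -> null)
  seq := null (not supplied -> null)
  name := "kappa"
  signature := 0xC0DE
  balance := null (not supplied -> null)
  writer payload: unmatched, discarded
  => decoded: {"status": "GREEN", "codes": ["delta", "omega"], "meta": null, "seq": null, "name": "kappa", "signature": 0xC0DE, "balance": null}
checking off the Ticket differences that do not matter here:
  enum Channel (field status in record Ticket): symbol BOT removed -> schema-level compatibility only; this Ticket value's decode is unchanged
  removed field score from record Address (its key 4 joins the reserved list) -> fires no rule on Ticket under this dialect and leaves the result unchanged
  field nickname in record Address: type string changed to float32 -> schema-level compatibility only; this Ticket value's decode is unchanged
  added field payload to record Ticket: required bytes, tag 18, default 0x00 (in v2 it sits immediately before name) -> schema-level compatibility only; this Ticket value's decode is unchanged
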